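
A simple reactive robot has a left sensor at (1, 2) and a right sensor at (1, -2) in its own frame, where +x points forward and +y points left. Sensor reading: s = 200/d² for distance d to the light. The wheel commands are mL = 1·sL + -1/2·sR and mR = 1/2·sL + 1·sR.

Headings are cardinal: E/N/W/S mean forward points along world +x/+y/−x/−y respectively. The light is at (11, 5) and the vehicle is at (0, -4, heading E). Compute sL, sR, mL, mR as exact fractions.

left sensor world pos  = (1, -2); dL² = 149
right sensor world pos = (1, -6); dR² = 221
sL = 200/149 = 200/149
sR = 200/221 = 200/221
mL = 1·sL + -1/2·sR = 29300/32929
mR = 1/2·sL + 1·sR = 51900/32929

200/149 200/221 29300/32929 51900/32929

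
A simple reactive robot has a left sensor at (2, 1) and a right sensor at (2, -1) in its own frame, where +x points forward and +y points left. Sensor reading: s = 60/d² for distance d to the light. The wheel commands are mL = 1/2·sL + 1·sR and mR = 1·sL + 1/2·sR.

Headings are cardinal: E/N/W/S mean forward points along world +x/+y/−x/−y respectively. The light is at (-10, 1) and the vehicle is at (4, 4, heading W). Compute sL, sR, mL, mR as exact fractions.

15/37 3/8 171/296 351/592

left sensor world pos  = (2, 3); dL² = 148
right sensor world pos = (2, 5); dR² = 160
sL = 60/148 = 15/37
sR = 60/160 = 3/8
mL = 1/2·sL + 1·sR = 171/296
mR = 1·sL + 1/2·sR = 351/592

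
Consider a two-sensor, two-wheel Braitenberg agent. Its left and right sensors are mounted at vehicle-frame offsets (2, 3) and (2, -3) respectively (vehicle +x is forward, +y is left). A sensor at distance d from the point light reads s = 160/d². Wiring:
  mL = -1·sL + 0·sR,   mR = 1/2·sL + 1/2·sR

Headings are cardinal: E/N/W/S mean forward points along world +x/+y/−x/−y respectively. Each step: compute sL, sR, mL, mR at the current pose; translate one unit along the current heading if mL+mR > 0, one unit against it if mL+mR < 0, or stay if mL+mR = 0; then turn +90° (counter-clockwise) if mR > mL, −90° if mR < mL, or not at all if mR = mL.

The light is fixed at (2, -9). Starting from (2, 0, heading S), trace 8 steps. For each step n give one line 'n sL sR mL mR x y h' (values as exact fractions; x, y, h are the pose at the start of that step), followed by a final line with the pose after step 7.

0 80/29 80/29 -80/29 80/29 2 0 S
1 40/37 4 -40/37 94/37 2 0 E
2 32/25 160/137 -32/25 4192/3425 3 0 N
3 80/13 80/61 -80/13 2960/793 3 -1 W
4 160/61 160/37 -160/61 7840/2257 4 -1 S
5 40/29 5 -40/29 185/58 4 -2 E
6 160/81 160/117 -160/81 1760/1053 5 -2 N
7 16 80/41 -16 368/41 5 -3 W
final 6 -3 S

n=0: pose=(2,0,S); sL=80/29, sR=80/29; mL=-80/29, mR=80/29; mL+mR=0 → advance +0; mR−mL=160/29 → turn +1·90°
n=1: pose=(2,0,E); sL=40/37, sR=4; mL=-40/37, mR=94/37; mL+mR=54/37 → advance +1; mR−mL=134/37 → turn +1·90°
n=2: pose=(3,0,N); sL=32/25, sR=160/137; mL=-32/25, mR=4192/3425; mL+mR=-192/3425 → advance -1; mR−mL=8576/3425 → turn +1·90°
n=3: pose=(3,-1,W); sL=80/13, sR=80/61; mL=-80/13, mR=2960/793; mL+mR=-1920/793 → advance -1; mR−mL=7840/793 → turn +1·90°
n=4: pose=(4,-1,S); sL=160/61, sR=160/37; mL=-160/61, mR=7840/2257; mL+mR=1920/2257 → advance +1; mR−mL=13760/2257 → turn +1·90°
n=5: pose=(4,-2,E); sL=40/29, sR=5; mL=-40/29, mR=185/58; mL+mR=105/58 → advance +1; mR−mL=265/58 → turn +1·90°
n=6: pose=(5,-2,N); sL=160/81, sR=160/117; mL=-160/81, mR=1760/1053; mL+mR=-320/1053 → advance -1; mR−mL=1280/351 → turn +1·90°
n=7: pose=(5,-3,W); sL=16, sR=80/41; mL=-16, mR=368/41; mL+mR=-288/41 → advance -1; mR−mL=1024/41 → turn +1·90°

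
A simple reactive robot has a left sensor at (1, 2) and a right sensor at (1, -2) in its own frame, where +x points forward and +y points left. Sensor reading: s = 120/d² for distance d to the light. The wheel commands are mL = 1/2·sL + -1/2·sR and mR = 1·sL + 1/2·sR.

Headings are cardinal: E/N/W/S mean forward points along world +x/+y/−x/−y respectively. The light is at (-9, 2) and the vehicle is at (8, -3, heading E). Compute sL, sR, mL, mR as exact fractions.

left sensor world pos  = (9, -1); dL² = 333
right sensor world pos = (9, -5); dR² = 373
sL = 120/333 = 40/111
sR = 120/373 = 120/373
mL = 1/2·sL + -1/2·sR = 800/41403
mR = 1·sL + 1/2·sR = 21580/41403

40/111 120/373 800/41403 21580/41403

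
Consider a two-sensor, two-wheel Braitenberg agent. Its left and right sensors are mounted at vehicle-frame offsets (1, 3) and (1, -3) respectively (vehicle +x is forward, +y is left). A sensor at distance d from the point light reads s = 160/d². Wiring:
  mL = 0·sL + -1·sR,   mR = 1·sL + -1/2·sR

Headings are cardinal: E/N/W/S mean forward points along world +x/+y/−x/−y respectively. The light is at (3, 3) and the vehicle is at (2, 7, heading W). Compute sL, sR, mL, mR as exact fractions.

32 160/53 -160/53 1616/53

left sensor world pos  = (1, 4); dL² = 5
right sensor world pos = (1, 10); dR² = 53
sL = 160/5 = 32
sR = 160/53 = 160/53
mL = 0·sL + -1·sR = -160/53
mR = 1·sL + -1/2·sR = 1616/53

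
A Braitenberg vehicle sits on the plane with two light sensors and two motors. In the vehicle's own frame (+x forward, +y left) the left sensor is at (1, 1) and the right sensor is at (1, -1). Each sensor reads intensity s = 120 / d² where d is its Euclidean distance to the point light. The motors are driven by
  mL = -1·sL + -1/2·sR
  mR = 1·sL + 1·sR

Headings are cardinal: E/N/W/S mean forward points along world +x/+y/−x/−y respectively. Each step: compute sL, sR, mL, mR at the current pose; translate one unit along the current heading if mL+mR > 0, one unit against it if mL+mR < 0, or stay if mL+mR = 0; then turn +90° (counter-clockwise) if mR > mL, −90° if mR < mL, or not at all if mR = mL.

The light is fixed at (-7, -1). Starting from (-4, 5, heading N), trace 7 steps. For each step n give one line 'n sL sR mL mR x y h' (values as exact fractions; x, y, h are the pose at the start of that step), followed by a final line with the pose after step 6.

n=0: pose=(-4,5,N); sL=120/53, sR=24/13; mL=-2196/689, mR=2832/689; mL+mR=12/13 → advance +1; mR−mL=5028/689 → turn +1·90°
n=1: pose=(-4,6,W); sL=3, sR=30/17; mL=-66/17, mR=81/17; mL+mR=15/17 → advance +1; mR−mL=147/17 → turn +1·90°
n=2: pose=(-5,6,S); sL=8/3, sR=120/37; mL=-476/111, mR=656/111; mL+mR=60/37 → advance +1; mR−mL=1132/111 → turn +1·90°
n=3: pose=(-5,5,E); sL=60/29, sR=60/17; mL=-1890/493, mR=2760/493; mL+mR=30/17 → advance +1; mR−mL=4650/493 → turn +1·90°
n=4: pose=(-4,5,N); sL=120/53, sR=24/13; mL=-2196/689, mR=2832/689; mL+mR=12/13 → advance +1; mR−mL=5028/689 → turn +1·90°
n=5: pose=(-4,6,W); sL=3, sR=30/17; mL=-66/17, mR=81/17; mL+mR=15/17 → advance +1; mR−mL=147/17 → turn +1·90°
n=6: pose=(-5,6,S); sL=8/3, sR=120/37; mL=-476/111, mR=656/111; mL+mR=60/37 → advance +1; mR−mL=1132/111 → turn +1·90°

0 120/53 24/13 -2196/689 2832/689 -4 5 N
1 3 30/17 -66/17 81/17 -4 6 W
2 8/3 120/37 -476/111 656/111 -5 6 S
3 60/29 60/17 -1890/493 2760/493 -5 5 E
4 120/53 24/13 -2196/689 2832/689 -4 5 N
5 3 30/17 -66/17 81/17 -4 6 W
6 8/3 120/37 -476/111 656/111 -5 6 S
final -5 5 E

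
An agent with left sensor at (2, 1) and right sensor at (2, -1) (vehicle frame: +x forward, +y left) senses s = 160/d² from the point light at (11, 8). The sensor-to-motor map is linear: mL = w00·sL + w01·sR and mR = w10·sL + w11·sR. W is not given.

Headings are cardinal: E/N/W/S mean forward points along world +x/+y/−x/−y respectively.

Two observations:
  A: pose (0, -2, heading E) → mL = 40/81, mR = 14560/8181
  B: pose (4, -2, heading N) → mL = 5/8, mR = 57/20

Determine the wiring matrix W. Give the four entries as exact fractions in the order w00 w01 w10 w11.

obs A: pose=(0,-2,E) → sL=80/81, sR=80/101, mL=40/81, mR=14560/8181
obs B: pose=(4,-2,N) → sL=5/4, sR=8/5, mL=5/8, mR=57/20
sensor matrix S = [[80/81, 80/101], [5/4, 8/5]]; det S = 4828/8181
solve [mL_A; mL_B] = S·[w00; w01] and [mR_A; mR_B] = S·[w10; w11]:
  w00 = 1/2, w01 = 0, w10 = 1, w11 = 1

1/2 0 1 1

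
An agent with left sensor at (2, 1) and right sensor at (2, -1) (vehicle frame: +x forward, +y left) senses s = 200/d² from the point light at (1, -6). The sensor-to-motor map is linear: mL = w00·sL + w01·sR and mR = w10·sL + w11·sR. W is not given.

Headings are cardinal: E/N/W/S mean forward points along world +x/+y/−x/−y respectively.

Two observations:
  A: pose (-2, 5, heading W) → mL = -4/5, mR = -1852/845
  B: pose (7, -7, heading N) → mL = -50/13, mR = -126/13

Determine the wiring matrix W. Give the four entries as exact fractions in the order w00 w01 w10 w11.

obs A: pose=(-2,5,W) → sL=8/5, sR=200/169, mL=-4/5, mR=-1852/845
obs B: pose=(7,-7,N) → sL=100/13, sR=4, mL=-50/13, mR=-126/13
sensor matrix S = [[8/5, 200/169], [100/13, 4]]; det S = -29696/10985
solve [mL_A; mL_B] = S·[w00; w01] and [mR_A; mR_B] = S·[w10; w11]:
  w00 = -1/2, w01 = 0, w10 = -1, w11 = -1/2

-1/2 0 -1 -1/2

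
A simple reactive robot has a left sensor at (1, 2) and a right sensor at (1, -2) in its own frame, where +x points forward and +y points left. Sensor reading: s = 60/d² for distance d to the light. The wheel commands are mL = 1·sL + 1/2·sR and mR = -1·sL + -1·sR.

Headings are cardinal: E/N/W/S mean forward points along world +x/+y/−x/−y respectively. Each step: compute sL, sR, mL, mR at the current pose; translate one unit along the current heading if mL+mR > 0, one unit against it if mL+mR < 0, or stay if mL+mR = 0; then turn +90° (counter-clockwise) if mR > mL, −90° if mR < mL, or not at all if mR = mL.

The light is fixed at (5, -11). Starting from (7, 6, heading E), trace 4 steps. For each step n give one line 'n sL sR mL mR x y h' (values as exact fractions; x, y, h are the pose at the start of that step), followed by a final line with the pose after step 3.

n=0: pose=(7,6,E); sL=6/37, sR=10/39; mL=419/1443, mR=-604/1443; mL+mR=-5/39 → advance -1; mR−mL=-341/481 → turn -1·90°
n=1: pose=(6,6,S); sL=12/53, sR=60/257; mL=4674/13621, mR=-6264/13621; mL+mR=-30/257 → advance -1; mR−mL=-10938/13621 → turn -1·90°
n=2: pose=(6,7,W); sL=15/64, sR=3/20; mL=99/320, mR=-123/320; mL+mR=-3/40 → advance -1; mR−mL=-111/160 → turn -1·90°
n=3: pose=(7,7,N); sL=60/361, sR=60/377; mL=33450/136097, mR=-44280/136097; mL+mR=-30/377 → advance -1; mR−mL=-77730/136097 → turn -1·90°

0 6/37 10/39 419/1443 -604/1443 7 6 E
1 12/53 60/257 4674/13621 -6264/13621 6 6 S
2 15/64 3/20 99/320 -123/320 6 7 W
3 60/361 60/377 33450/136097 -44280/136097 7 7 N
final 7 6 E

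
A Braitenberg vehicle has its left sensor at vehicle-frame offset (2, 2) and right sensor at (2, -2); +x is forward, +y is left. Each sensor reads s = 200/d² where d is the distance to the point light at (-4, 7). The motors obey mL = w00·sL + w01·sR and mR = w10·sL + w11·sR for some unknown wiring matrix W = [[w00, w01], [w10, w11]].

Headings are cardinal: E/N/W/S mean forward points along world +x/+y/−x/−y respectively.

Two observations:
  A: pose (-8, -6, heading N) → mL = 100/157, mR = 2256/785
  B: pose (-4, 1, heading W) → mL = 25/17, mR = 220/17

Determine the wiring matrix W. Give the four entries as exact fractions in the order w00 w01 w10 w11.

obs A: pose=(-8,-6,N) → sL=200/157, sR=8/5, mL=100/157, mR=2256/785
obs B: pose=(-4,1,W) → sL=50/17, sR=10, mL=25/17, mR=220/17
sensor matrix S = [[200/157, 8/5], [50/17, 10]]; det S = 21440/2669
solve [mL_A; mL_B] = S·[w00; w01] and [mR_A; mR_B] = S·[w10; w11]:
  w00 = 1/2, w01 = 0, w10 = 1, w11 = 1

1/2 0 1 1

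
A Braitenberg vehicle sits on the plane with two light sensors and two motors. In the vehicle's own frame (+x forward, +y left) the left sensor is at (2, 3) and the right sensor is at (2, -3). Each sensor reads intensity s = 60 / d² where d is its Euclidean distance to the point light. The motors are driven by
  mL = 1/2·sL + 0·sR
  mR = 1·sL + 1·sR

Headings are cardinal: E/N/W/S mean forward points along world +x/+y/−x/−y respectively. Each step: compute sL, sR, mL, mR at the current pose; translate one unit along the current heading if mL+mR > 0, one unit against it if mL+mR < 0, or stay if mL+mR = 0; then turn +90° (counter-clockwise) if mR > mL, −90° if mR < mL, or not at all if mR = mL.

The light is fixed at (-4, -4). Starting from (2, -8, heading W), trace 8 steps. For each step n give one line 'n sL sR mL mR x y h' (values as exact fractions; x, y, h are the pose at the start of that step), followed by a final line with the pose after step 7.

n=0: pose=(2,-8,W); sL=12/13, sR=60/17; mL=6/13, mR=984/221; mL+mR=1086/221 → advance +1; mR−mL=882/221 → turn +1·90°
n=1: pose=(1,-8,S); sL=3/5, sR=3/2; mL=3/10, mR=21/10; mL+mR=12/5 → advance +1; mR−mL=9/5 → turn +1·90°
n=2: pose=(1,-9,E); sL=60/53, sR=60/113; mL=30/53, mR=9960/5989; mL+mR=13350/5989 → advance +1; mR−mL=6570/5989 → turn +1·90°
n=3: pose=(2,-9,N); sL=10/3, sR=2/3; mL=5/3, mR=4; mL+mR=17/3 → advance +1; mR−mL=7/3 → turn +1·90°
n=4: pose=(2,-8,W); sL=12/13, sR=60/17; mL=6/13, mR=984/221; mL+mR=1086/221 → advance +1; mR−mL=882/221 → turn +1·90°
n=5: pose=(1,-8,S); sL=3/5, sR=3/2; mL=3/10, mR=21/10; mL+mR=12/5 → advance +1; mR−mL=9/5 → turn +1·90°
n=6: pose=(1,-9,E); sL=60/53, sR=60/113; mL=30/53, mR=9960/5989; mL+mR=13350/5989 → advance +1; mR−mL=6570/5989 → turn +1·90°
n=7: pose=(2,-9,N); sL=10/3, sR=2/3; mL=5/3, mR=4; mL+mR=17/3 → advance +1; mR−mL=7/3 → turn +1·90°

0 12/13 60/17 6/13 984/221 2 -8 W
1 3/5 3/2 3/10 21/10 1 -8 S
2 60/53 60/113 30/53 9960/5989 1 -9 E
3 10/3 2/3 5/3 4 2 -9 N
4 12/13 60/17 6/13 984/221 2 -8 W
5 3/5 3/2 3/10 21/10 1 -8 S
6 60/53 60/113 30/53 9960/5989 1 -9 E
7 10/3 2/3 5/3 4 2 -9 N
final 2 -8 W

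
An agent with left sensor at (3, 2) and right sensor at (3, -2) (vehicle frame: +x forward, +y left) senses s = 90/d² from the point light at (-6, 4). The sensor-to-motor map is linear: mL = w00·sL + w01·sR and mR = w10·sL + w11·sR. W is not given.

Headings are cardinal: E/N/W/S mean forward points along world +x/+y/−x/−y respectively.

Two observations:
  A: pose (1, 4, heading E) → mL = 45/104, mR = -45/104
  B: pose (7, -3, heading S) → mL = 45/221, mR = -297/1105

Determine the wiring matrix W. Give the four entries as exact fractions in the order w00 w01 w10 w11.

0 1/2 1/2 -1

obs A: pose=(1,4,E) → sL=45/52, sR=45/52, mL=45/104, mR=-45/104
obs B: pose=(7,-3,S) → sL=18/65, sR=90/221, mL=45/221, mR=-297/1105
sensor matrix S = [[45/52, 45/52], [18/65, 90/221]]; det S = 324/2873
solve [mL_A; mL_B] = S·[w00; w01] and [mR_A; mR_B] = S·[w10; w11]:
  w00 = 0, w01 = 1/2, w10 = 1/2, w11 = -1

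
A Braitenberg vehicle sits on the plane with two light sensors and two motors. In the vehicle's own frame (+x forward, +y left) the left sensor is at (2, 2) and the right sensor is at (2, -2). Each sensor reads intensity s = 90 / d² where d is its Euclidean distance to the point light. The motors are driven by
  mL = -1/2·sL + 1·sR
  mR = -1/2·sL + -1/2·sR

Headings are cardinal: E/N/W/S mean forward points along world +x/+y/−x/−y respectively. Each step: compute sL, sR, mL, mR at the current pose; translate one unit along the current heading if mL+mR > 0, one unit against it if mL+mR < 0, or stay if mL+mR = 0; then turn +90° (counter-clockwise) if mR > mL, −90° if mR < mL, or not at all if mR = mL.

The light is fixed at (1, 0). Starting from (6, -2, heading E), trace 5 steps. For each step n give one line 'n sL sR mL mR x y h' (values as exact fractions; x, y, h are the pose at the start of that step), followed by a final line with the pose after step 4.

0 90/49 18/13 297/637 -1026/637 6 -2 E
1 45/26 9/2 189/52 -81/26 5 -2 S
2 90/29 18 477/29 -306/29 5 -3 W
3 45 45/13 -495/26 -315/13 4 -3 N
4 90/29 90/61 -135/1769 -4050/1769 4 -4 E
final 3 -4 S

n=0: pose=(6,-2,E); sL=90/49, sR=18/13; mL=297/637, mR=-1026/637; mL+mR=-729/637 → advance -1; mR−mL=-27/13 → turn -1·90°
n=1: pose=(5,-2,S); sL=45/26, sR=9/2; mL=189/52, mR=-81/26; mL+mR=27/52 → advance +1; mR−mL=-27/4 → turn -1·90°
n=2: pose=(5,-3,W); sL=90/29, sR=18; mL=477/29, mR=-306/29; mL+mR=171/29 → advance +1; mR−mL=-27 → turn -1·90°
n=3: pose=(4,-3,N); sL=45, sR=45/13; mL=-495/26, mR=-315/13; mL+mR=-1125/26 → advance -1; mR−mL=-135/26 → turn -1·90°
n=4: pose=(4,-4,E); sL=90/29, sR=90/61; mL=-135/1769, mR=-4050/1769; mL+mR=-4185/1769 → advance -1; mR−mL=-135/61 → turn -1·90°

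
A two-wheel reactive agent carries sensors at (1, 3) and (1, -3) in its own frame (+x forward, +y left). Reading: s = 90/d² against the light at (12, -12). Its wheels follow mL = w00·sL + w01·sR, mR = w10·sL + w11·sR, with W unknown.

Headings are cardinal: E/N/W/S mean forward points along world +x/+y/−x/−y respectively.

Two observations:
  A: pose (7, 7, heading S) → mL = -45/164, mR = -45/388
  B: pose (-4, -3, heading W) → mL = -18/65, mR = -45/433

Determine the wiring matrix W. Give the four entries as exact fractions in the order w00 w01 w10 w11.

-1 0 0 -1/2

obs A: pose=(7,7,S) → sL=45/164, sR=45/194, mL=-45/164, mR=-45/388
obs B: pose=(-4,-3,W) → sL=18/65, sR=90/433, mL=-18/65, mR=-45/433
sensor matrix S = [[45/164, 45/194], [18/65, 90/433]]; det S = -322461/44773066
solve [mL_A; mL_B] = S·[w00; w01] and [mR_A; mR_B] = S·[w10; w11]:
  w00 = -1, w01 = 0, w10 = 0, w11 = -1/2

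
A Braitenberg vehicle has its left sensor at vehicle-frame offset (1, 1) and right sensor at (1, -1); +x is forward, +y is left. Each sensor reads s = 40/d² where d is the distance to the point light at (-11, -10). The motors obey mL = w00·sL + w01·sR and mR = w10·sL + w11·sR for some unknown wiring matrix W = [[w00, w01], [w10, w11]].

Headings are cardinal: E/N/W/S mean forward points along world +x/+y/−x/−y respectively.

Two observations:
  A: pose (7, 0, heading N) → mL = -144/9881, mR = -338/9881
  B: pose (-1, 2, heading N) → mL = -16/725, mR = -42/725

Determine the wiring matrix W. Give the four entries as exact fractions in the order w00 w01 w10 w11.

-1 1 1/2 -1

obs A: pose=(7,0,N) → sL=4/41, sR=20/241, mL=-144/9881, mR=-338/9881
obs B: pose=(-1,2,N) → sL=4/25, sR=4/29, mL=-16/725, mR=-42/725
sensor matrix S = [[4/41, 20/241], [4/25, 4/29]]; det S = 256/1432745
solve [mL_A; mL_B] = S·[w00; w01] and [mR_A; mR_B] = S·[w10; w11]:
  w00 = -1, w01 = 1, w10 = 1/2, w11 = -1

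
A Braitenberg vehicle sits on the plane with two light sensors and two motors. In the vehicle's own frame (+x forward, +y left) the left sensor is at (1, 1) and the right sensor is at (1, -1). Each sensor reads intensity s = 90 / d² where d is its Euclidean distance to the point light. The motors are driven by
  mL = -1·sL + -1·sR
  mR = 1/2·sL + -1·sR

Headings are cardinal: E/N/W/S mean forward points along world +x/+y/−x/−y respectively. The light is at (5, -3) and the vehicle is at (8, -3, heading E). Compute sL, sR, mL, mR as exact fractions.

90/17 90/17 -180/17 -45/17

left sensor world pos  = (9, -2); dL² = 17
right sensor world pos = (9, -4); dR² = 17
sL = 90/17 = 90/17
sR = 90/17 = 90/17
mL = -1·sL + -1·sR = -180/17
mR = 1/2·sL + -1·sR = -45/17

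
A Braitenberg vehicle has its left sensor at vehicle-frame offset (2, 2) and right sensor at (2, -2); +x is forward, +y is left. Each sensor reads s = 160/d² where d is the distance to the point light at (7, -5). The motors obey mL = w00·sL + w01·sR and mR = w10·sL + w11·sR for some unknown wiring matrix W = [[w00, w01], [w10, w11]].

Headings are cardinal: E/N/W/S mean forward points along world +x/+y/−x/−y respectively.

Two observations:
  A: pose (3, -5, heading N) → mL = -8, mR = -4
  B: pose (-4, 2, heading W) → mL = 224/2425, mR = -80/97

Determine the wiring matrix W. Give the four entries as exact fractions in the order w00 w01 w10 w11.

obs A: pose=(3,-5,N) → sL=4, sR=20, mL=-8, mR=-4
obs B: pose=(-4,2,W) → sL=80/97, sR=16/25, mL=224/2425, mR=-80/97
sensor matrix S = [[4, 20], [80/97, 16/25]]; det S = -33792/2425
solve [mL_A; mL_B] = S·[w00; w01] and [mR_A; mR_B] = S·[w10; w11]:
  w00 = 1/2, w01 = -1/2, w10 = -1, w11 = 0

1/2 -1/2 -1 0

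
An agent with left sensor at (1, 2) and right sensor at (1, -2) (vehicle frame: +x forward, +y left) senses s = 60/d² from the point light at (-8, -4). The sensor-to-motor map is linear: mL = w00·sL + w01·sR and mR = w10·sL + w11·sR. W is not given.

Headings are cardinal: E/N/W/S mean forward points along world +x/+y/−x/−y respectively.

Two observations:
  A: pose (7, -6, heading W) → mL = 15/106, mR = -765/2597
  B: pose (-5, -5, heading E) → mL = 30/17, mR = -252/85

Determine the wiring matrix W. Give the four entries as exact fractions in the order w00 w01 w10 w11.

1/2 0 -1/2 -1/2

obs A: pose=(7,-6,W) → sL=15/53, sR=15/49, mL=15/106, mR=-765/2597
obs B: pose=(-5,-5,E) → sL=60/17, sR=12/5, mL=30/17, mR=-252/85
sensor matrix S = [[15/53, 15/49], [60/17, 12/5]]; det S = -17712/44149
solve [mL_A; mL_B] = S·[w00; w01] and [mR_A; mR_B] = S·[w10; w11]:
  w00 = 1/2, w01 = 0, w10 = -1/2, w11 = -1/2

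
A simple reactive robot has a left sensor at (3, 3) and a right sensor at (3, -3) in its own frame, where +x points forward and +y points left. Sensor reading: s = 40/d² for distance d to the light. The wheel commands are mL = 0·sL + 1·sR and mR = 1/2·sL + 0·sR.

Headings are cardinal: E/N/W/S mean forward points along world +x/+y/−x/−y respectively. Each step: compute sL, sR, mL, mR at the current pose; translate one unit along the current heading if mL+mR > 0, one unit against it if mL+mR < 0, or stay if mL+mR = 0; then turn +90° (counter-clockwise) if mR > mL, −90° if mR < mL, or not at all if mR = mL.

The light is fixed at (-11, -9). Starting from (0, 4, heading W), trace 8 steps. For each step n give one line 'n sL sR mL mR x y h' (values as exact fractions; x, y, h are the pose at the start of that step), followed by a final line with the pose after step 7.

0 10/41 1/8 1/8 5/41 0 4 W
1 8/61 8/85 8/85 4/61 -1 4 N
2 20/229 4/29 4/29 10/229 -1 5 E
3 40/317 8/37 8/37 20/317 0 5 S
4 10/41 1/8 1/8 5/41 0 4 W
5 8/61 8/85 8/85 4/61 -1 4 N
6 20/229 4/29 4/29 10/229 -1 5 E
7 40/317 8/37 8/37 20/317 0 5 S
final 0 4 W

n=0: pose=(0,4,W); sL=10/41, sR=1/8; mL=1/8, mR=5/41; mL+mR=81/328 → advance +1; mR−mL=-1/328 → turn -1·90°
n=1: pose=(-1,4,N); sL=8/61, sR=8/85; mL=8/85, mR=4/61; mL+mR=828/5185 → advance +1; mR−mL=-148/5185 → turn -1·90°
n=2: pose=(-1,5,E); sL=20/229, sR=4/29; mL=4/29, mR=10/229; mL+mR=1206/6641 → advance +1; mR−mL=-626/6641 → turn -1·90°
n=3: pose=(0,5,S); sL=40/317, sR=8/37; mL=8/37, mR=20/317; mL+mR=3276/11729 → advance +1; mR−mL=-1796/11729 → turn -1·90°
n=4: pose=(0,4,W); sL=10/41, sR=1/8; mL=1/8, mR=5/41; mL+mR=81/328 → advance +1; mR−mL=-1/328 → turn -1·90°
n=5: pose=(-1,4,N); sL=8/61, sR=8/85; mL=8/85, mR=4/61; mL+mR=828/5185 → advance +1; mR−mL=-148/5185 → turn -1·90°
n=6: pose=(-1,5,E); sL=20/229, sR=4/29; mL=4/29, mR=10/229; mL+mR=1206/6641 → advance +1; mR−mL=-626/6641 → turn -1·90°
n=7: pose=(0,5,S); sL=40/317, sR=8/37; mL=8/37, mR=20/317; mL+mR=3276/11729 → advance +1; mR−mL=-1796/11729 → turn -1·90°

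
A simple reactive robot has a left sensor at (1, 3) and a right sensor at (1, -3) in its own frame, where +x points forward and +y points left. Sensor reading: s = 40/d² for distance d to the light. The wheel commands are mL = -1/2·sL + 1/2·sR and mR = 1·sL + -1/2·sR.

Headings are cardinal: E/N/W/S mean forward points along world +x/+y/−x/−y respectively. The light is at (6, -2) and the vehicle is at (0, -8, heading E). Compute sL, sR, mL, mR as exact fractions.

left sensor world pos  = (1, -5); dL² = 34
right sensor world pos = (1, -11); dR² = 106
sL = 40/34 = 20/17
sR = 40/106 = 20/53
mL = -1/2·sL + 1/2·sR = -360/901
mR = 1·sL + -1/2·sR = 890/901

20/17 20/53 -360/901 890/901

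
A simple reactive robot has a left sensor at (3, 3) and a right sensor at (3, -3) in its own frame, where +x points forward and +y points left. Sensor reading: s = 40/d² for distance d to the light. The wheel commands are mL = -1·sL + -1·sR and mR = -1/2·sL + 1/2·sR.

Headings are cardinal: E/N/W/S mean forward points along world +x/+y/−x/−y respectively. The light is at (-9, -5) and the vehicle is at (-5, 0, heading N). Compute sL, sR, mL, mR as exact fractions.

left sensor world pos  = (-8, 3); dL² = 65
right sensor world pos = (-2, 3); dR² = 113
sL = 40/65 = 8/13
sR = 40/113 = 40/113
mL = -1·sL + -1·sR = -1424/1469
mR = -1/2·sL + 1/2·sR = -192/1469

8/13 40/113 -1424/1469 -192/1469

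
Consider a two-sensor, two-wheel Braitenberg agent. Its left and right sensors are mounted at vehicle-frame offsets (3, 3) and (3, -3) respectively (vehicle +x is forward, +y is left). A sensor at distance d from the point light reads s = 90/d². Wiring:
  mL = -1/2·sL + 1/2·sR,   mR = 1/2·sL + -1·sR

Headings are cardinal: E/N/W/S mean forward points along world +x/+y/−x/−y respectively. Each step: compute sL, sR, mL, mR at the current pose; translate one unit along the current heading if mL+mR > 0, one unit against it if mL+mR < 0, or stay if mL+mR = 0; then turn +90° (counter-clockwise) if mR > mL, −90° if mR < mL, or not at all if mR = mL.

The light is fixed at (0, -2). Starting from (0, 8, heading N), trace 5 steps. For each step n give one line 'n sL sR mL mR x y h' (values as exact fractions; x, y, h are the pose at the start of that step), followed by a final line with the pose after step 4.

n=0: pose=(0,8,N); sL=45/89, sR=45/89; mL=0, mR=-45/178; mL+mR=-45/178 → advance -1; mR−mL=-45/178 → turn -1·90°
n=1: pose=(0,7,E); sL=10/17, sR=2; mL=12/17, mR=-29/17; mL+mR=-1 → advance -1; mR−mL=-41/17 → turn -1·90°
n=2: pose=(-1,7,S); sL=9/4, sR=45/26; mL=-27/104, mR=-63/104; mL+mR=-45/52 → advance -1; mR−mL=-9/26 → turn -1·90°
n=3: pose=(-1,8,W); sL=18/13, sR=18/37; mL=-216/481, mR=99/481; mL+mR=-9/37 → advance -1; mR−mL=315/481 → turn +1·90°
n=4: pose=(0,8,S); sL=45/29, sR=45/29; mL=0, mR=-45/58; mL+mR=-45/58 → advance -1; mR−mL=-45/58 → turn -1·90°

0 45/89 45/89 0 -45/178 0 8 N
1 10/17 2 12/17 -29/17 0 7 E
2 9/4 45/26 -27/104 -63/104 -1 7 S
3 18/13 18/37 -216/481 99/481 -1 8 W
4 45/29 45/29 0 -45/58 0 8 S
final 0 9 W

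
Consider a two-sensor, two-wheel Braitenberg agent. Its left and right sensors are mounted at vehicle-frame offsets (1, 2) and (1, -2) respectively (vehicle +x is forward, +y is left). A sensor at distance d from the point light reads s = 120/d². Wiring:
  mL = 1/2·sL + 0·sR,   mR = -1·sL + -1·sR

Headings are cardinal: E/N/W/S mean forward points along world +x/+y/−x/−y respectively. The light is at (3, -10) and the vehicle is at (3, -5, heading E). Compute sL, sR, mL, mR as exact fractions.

12/5 12 6/5 -72/5

left sensor world pos  = (4, -3); dL² = 50
right sensor world pos = (4, -7); dR² = 10
sL = 120/50 = 12/5
sR = 120/10 = 12
mL = 1/2·sL + 0·sR = 6/5
mR = -1·sL + -1·sR = -72/5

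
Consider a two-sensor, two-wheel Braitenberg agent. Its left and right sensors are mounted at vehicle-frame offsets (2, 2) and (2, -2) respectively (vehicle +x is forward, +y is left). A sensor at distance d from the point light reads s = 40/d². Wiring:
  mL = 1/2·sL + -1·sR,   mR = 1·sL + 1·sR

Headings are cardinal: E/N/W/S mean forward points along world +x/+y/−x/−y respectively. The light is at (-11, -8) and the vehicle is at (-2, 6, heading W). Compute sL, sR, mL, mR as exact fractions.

left sensor world pos  = (-4, 4); dL² = 193
right sensor world pos = (-4, 8); dR² = 305
sL = 40/193 = 40/193
sR = 40/305 = 8/61
mL = 1/2·sL + -1·sR = -324/11773
mR = 1·sL + 1·sR = 3984/11773

40/193 8/61 -324/11773 3984/11773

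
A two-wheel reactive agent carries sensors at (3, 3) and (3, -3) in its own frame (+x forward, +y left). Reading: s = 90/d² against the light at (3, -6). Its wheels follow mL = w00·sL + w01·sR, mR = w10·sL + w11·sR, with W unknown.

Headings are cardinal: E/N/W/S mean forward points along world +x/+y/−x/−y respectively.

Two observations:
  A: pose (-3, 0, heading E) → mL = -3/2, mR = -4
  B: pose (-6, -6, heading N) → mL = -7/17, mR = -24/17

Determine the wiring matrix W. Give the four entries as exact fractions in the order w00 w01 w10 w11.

obs A: pose=(-3,0,E) → sL=1, sR=5, mL=-3/2, mR=-4
obs B: pose=(-6,-6,N) → sL=10/17, sR=2, mL=-7/17, mR=-24/17
sensor matrix S = [[1, 5], [10/17, 2]]; det S = -16/17
solve [mL_A; mL_B] = S·[w00; w01] and [mR_A; mR_B] = S·[w10; w11]:
  w00 = 1, w01 = -1/2, w10 = 1, w11 = -1

1 -1/2 1 -1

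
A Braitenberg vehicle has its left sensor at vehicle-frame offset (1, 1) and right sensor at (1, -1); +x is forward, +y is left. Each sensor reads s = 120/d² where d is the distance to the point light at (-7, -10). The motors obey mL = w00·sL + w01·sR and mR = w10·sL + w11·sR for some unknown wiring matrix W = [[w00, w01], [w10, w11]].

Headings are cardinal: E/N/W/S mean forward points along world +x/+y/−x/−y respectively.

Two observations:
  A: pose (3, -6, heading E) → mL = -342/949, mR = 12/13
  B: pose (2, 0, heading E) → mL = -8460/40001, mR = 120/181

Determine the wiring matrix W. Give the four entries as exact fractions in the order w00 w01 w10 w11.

obs A: pose=(3,-6,E) → sL=60/73, sR=12/13, mL=-342/949, mR=12/13
obs B: pose=(2,0,E) → sL=120/221, sR=120/181, mL=-8460/40001, mR=120/181
sensor matrix S = [[60/73, 12/13], [120/221, 120/181]]; det S = 1658880/37960949
solve [mL_A; mL_B] = S·[w00; w01] and [mR_A; mR_B] = S·[w10; w11]:
  w00 = -1, w01 = 1/2, w10 = 0, w11 = 1

-1 1/2 0 1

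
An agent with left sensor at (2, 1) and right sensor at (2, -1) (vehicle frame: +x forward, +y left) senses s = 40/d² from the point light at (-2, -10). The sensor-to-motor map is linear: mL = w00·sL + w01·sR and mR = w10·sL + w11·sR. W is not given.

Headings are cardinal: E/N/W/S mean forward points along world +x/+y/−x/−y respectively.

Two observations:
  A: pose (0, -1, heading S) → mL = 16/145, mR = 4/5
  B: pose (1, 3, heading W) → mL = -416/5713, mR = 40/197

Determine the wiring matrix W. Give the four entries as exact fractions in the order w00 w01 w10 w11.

obs A: pose=(0,-1,S) → sL=20/29, sR=4/5, mL=16/145, mR=4/5
obs B: pose=(1,3,W) → sL=8/29, sR=40/197, mL=-416/5713, mR=40/197
sensor matrix S = [[20/29, 4/5], [8/29, 40/197]]; det S = -2304/28565
solve [mL_A; mL_B] = S·[w00; w01] and [mR_A; mR_B] = S·[w10; w11]:
  w00 = -1, w01 = 1, w10 = 0, w11 = 1

-1 1 0 1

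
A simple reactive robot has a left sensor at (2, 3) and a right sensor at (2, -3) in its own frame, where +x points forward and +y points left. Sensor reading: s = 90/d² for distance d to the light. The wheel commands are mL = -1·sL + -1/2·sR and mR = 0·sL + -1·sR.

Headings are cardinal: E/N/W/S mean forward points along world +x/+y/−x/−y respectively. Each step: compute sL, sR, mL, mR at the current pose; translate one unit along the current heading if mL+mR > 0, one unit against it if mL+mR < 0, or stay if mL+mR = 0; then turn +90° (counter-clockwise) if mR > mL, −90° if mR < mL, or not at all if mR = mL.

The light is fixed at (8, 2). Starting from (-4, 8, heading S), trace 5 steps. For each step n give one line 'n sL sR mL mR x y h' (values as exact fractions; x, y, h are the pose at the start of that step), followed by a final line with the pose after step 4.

n=0: pose=(-4,8,S); sL=90/97, sR=90/241; mL=-26055/23377, mR=-90/241; mL+mR=-34785/23377 → advance -1; mR−mL=17325/23377 → turn +1·90°
n=1: pose=(-4,9,E); sL=9/20, sR=45/58; mL=-243/290, mR=-45/58; mL+mR=-234/145 → advance -1; mR−mL=9/145 → turn +1·90°
n=2: pose=(-5,9,N); sL=90/337, sR=90/181; mL=-31455/60997, mR=-90/181; mL+mR=-61785/60997 → advance -1; mR−mL=1125/60997 → turn +1·90°
n=3: pose=(-5,8,W); sL=5/13, sR=5/17; mL=-235/442, mR=-5/17; mL+mR=-365/442 → advance -1; mR−mL=105/442 → turn +1·90°
n=4: pose=(-4,8,S); sL=90/97, sR=90/241; mL=-26055/23377, mR=-90/241; mL+mR=-34785/23377 → advance -1; mR−mL=17325/23377 → turn +1·90°

0 90/97 90/241 -26055/23377 -90/241 -4 8 S
1 9/20 45/58 -243/290 -45/58 -4 9 E
2 90/337 90/181 -31455/60997 -90/181 -5 9 N
3 5/13 5/17 -235/442 -5/17 -5 8 W
4 90/97 90/241 -26055/23377 -90/241 -4 8 S
final -4 9 E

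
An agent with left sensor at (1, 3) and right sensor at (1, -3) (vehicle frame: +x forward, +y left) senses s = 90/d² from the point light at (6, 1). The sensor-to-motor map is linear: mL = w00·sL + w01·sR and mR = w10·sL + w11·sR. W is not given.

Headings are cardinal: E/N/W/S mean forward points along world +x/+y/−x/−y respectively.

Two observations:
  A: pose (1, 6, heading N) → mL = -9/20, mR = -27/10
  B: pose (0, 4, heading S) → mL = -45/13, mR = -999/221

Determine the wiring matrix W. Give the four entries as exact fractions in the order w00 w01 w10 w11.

-1/2 0 -1/2 -1

obs A: pose=(1,6,N) → sL=9/10, sR=9/4, mL=-9/20, mR=-27/10
obs B: pose=(0,4,S) → sL=90/13, sR=18/17, mL=-45/13, mR=-999/221
sensor matrix S = [[9/10, 9/4], [90/13, 18/17]]; det S = -32319/2210
solve [mL_A; mL_B] = S·[w00; w01] and [mR_A; mR_B] = S·[w10; w11]:
  w00 = -1/2, w01 = 0, w10 = -1/2, w11 = -1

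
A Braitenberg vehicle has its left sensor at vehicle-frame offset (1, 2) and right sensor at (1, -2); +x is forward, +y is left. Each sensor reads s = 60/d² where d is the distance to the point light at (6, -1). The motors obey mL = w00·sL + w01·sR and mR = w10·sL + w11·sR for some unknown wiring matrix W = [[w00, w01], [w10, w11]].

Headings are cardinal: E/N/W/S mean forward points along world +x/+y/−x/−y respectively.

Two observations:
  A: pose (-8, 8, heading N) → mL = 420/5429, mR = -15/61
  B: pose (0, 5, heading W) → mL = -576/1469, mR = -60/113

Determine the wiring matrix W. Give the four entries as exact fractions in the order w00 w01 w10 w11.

-1 1 0 -1

obs A: pose=(-8,8,N) → sL=15/89, sR=15/61, mL=420/5429, mR=-15/61
obs B: pose=(0,5,W) → sL=12/13, sR=60/113, mL=-576/1469, mR=-60/113
sensor matrix S = [[15/89, 15/61], [12/13, 60/113]]; det S = -1096560/7975201
solve [mL_A; mL_B] = S·[w00; w01] and [mR_A; mR_B] = S·[w10; w11]:
  w00 = -1, w01 = 1, w10 = 0, w11 = -1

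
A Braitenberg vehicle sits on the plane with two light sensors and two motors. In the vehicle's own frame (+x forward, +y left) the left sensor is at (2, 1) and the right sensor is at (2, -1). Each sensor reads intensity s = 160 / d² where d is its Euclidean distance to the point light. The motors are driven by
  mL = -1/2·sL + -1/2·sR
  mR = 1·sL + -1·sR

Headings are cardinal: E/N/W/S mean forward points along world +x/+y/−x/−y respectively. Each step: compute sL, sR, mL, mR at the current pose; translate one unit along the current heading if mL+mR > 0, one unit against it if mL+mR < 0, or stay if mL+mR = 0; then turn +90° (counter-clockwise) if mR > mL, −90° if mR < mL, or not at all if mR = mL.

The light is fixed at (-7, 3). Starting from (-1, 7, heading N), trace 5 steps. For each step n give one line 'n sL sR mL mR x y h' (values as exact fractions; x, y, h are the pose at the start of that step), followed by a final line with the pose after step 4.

n=0: pose=(-1,7,N); sL=160/61, sR=32/17; mL=-2336/1037, mR=768/1037; mL+mR=-1568/1037 → advance -1; mR−mL=3104/1037 → turn +1·90°
n=1: pose=(-1,6,W); sL=8, sR=5; mL=-13/2, mR=3; mL+mR=-7/2 → advance -1; mR−mL=19/2 → turn +1·90°
n=2: pose=(0,6,S); sL=32/13, sR=160/37; mL=-1632/481, mR=-896/481; mL+mR=-2528/481 → advance -1; mR−mL=736/481 → turn +1·90°
n=3: pose=(0,7,E); sL=80/53, sR=16/9; mL=-784/477, mR=-128/477; mL+mR=-304/159 → advance -1; mR−mL=656/477 → turn +1·90°
n=4: pose=(-1,7,N); sL=160/61, sR=32/17; mL=-2336/1037, mR=768/1037; mL+mR=-1568/1037 → advance -1; mR−mL=3104/1037 → turn +1·90°

0 160/61 32/17 -2336/1037 768/1037 -1 7 N
1 8 5 -13/2 3 -1 6 W
2 32/13 160/37 -1632/481 -896/481 0 6 S
3 80/53 16/9 -784/477 -128/477 0 7 E
4 160/61 32/17 -2336/1037 768/1037 -1 7 N
final -1 6 W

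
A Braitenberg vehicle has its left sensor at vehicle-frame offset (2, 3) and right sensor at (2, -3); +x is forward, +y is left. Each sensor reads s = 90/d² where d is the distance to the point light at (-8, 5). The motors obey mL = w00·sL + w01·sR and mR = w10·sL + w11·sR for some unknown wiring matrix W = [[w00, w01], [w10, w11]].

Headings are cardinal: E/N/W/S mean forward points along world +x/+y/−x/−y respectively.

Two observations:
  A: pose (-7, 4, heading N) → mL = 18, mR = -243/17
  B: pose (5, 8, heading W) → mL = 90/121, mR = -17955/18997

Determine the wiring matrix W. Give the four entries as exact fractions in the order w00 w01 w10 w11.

obs A: pose=(-7,4,N) → sL=18, sR=90/17, mL=18, mR=-243/17
obs B: pose=(5,8,W) → sL=90/121, sR=90/157, mL=90/121, mR=-17955/18997
sensor matrix S = [[18, 90/17], [90/121, 90/157]]; det S = 2060640/322949
solve [mL_A; mL_B] = S·[w00; w01] and [mR_A; mR_B] = S·[w10; w11]:
  w00 = 1, w01 = 0, w10 = -1/2, w11 = -1

1 0 -1/2 -1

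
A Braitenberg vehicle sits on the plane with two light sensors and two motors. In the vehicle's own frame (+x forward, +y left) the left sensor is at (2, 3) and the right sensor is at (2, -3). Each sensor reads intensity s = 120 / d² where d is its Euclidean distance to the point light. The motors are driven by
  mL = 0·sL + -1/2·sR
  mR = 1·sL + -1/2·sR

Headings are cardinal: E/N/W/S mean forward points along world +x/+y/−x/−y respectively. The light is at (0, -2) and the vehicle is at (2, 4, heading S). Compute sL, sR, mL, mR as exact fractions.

left sensor world pos  = (5, 2); dL² = 41
right sensor world pos = (-1, 2); dR² = 17
sL = 120/41 = 120/41
sR = 120/17 = 120/17
mL = 0·sL + -1/2·sR = -60/17
mR = 1·sL + -1/2·sR = -420/697

120/41 120/17 -60/17 -420/697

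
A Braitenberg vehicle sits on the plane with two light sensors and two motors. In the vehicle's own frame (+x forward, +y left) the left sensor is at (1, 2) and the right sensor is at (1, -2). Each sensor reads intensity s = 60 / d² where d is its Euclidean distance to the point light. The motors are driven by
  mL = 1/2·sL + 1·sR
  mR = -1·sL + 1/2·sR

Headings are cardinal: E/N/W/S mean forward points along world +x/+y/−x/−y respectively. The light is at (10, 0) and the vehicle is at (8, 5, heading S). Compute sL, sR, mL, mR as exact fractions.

15/4 15/8 15/4 -45/16

left sensor world pos  = (10, 4); dL² = 16
right sensor world pos = (6, 4); dR² = 32
sL = 60/16 = 15/4
sR = 60/32 = 15/8
mL = 1/2·sL + 1·sR = 15/4
mR = -1·sL + 1/2·sR = -45/16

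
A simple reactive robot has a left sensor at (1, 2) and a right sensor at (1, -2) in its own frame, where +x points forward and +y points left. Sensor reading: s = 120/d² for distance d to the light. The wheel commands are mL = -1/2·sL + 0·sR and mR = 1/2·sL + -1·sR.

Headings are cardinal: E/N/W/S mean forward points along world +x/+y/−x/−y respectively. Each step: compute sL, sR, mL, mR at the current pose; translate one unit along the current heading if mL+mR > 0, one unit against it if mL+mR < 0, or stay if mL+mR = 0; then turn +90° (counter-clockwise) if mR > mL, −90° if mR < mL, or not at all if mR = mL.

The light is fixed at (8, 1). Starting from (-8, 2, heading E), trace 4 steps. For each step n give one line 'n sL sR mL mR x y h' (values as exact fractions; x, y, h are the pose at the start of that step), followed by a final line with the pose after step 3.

n=0: pose=(-8,2,E); sL=20/39, sR=60/113; mL=-10/39, mR=-1210/4407; mL+mR=-60/113 → advance -1; mR−mL=-80/4407 → turn -1·90°
n=1: pose=(-9,2,S); sL=8/15, sR=120/361; mL=-4/15, mR=-356/5415; mL+mR=-120/361 → advance -1; mR−mL=1088/5415 → turn +1·90°
n=2: pose=(-9,3,E); sL=15/34, sR=15/32; mL=-15/68, mR=-135/544; mL+mR=-15/32 → advance -1; mR−mL=-15/544 → turn -1·90°
n=3: pose=(-10,3,S); sL=120/257, sR=120/401; mL=-60/257, mR=-6780/103057; mL+mR=-120/401 → advance -1; mR−mL=17280/103057 → turn +1·90°

0 20/39 60/113 -10/39 -1210/4407 -8 2 E
1 8/15 120/361 -4/15 -356/5415 -9 2 S
2 15/34 15/32 -15/68 -135/544 -9 3 E
3 120/257 120/401 -60/257 -6780/103057 -10 3 S
final -10 4 E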